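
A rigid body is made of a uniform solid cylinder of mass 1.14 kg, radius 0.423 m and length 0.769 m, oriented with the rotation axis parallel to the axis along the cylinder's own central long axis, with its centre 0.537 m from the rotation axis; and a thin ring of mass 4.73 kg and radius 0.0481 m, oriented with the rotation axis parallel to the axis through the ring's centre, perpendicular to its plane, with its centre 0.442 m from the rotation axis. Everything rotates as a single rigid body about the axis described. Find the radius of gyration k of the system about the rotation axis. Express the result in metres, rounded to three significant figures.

Solid cylinder: I_cm = (1/2)MR² = (1/2)(1.14)(0.423)² = 0.10199 kg·m²; centre at d = 0.537 m, so I = I_cm + Md² gives I = 0.10199 + (1.14)(0.537)² = 0.43073 kg·m².
Thin ring: I_cm = MR² = (4.73)(0.0481)² = 0.010943 kg·m²; centre at d = 0.442 m, so I = I_cm + Md² gives I = 0.010943 + (4.73)(0.442)² = 0.93502 kg·m².
Total I = 1.3657 kg·m²; total mass M = 5.87 kg.
k = √(I/M) = √(1.3657/5.87) = 0.48235 m.

0.482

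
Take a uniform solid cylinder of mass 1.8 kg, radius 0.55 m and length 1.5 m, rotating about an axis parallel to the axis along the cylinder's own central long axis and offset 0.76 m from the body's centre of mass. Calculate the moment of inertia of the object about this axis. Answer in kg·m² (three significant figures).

I_cm = (1/2)MR² = (1/2)(1.8)(0.55)² = 0.27225 kg·m²; centre at d = 0.76 m, so the parallel axis theorem gives I = 0.27225 + (1.8)(0.76)² = 1.3119 kg·m².

1.31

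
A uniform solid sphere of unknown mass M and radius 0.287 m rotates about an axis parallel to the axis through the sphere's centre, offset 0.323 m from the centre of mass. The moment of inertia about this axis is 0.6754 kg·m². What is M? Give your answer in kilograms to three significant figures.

I = I_cm + Md² = (2/5)MR² + Md² = M·[0.4·(0.287)² + (0.323)²] = M·0.13728.
So M = 0.6754 / 0.13728 = 4.92 kg.

4.92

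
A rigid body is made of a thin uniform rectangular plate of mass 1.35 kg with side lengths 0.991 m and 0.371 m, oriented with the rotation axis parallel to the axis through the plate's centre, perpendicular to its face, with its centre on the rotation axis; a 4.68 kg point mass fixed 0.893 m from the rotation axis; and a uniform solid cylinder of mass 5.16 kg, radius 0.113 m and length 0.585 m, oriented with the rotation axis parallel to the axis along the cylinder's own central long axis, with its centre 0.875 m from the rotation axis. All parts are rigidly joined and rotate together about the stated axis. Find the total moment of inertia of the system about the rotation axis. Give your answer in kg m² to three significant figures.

Rectangular plate: I_cm = (1/12)M(a²+b²) = (1/12)(1.35)[(0.991)² + (0.371)²] = 0.12597 kg m²; axis through the centre, so I = 0.12597 kg m².
Point mass: I_cm = 0; centre at d = 0.893 m, so the parallel axis theorem gives I = 0 + (4.68)(0.893)² = 3.7321 kg m².
Solid cylinder: I_cm = (1/2)MR² = (1/2)(5.16)(0.113)² = 0.032944 kg m²; centre at d = 0.875 m, so the parallel axis theorem gives I = 0.032944 + (5.16)(0.875)² = 3.9836 kg m².
Total I = 0.12597 + 3.7321 + 3.9836 = 7.8416 kg m².

7.84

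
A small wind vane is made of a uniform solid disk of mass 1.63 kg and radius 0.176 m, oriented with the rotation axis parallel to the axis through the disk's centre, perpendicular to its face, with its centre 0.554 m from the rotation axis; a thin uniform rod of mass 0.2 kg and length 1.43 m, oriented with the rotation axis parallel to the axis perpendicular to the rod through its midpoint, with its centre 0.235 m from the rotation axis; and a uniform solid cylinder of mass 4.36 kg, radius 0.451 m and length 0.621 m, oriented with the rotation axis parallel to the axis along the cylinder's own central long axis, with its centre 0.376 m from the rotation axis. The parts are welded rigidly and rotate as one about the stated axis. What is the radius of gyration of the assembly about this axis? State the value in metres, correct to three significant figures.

0.513

Solid disk: I_cm = (1/2)MR² = (1/2)(1.63)(0.176)² = 0.025245 kg m²; centre at d = 0.554 m, so the parallel axis theorem gives I = 0.025245 + (1.63)(0.554)² = 0.52552 kg m².
Thin rod: I_cm = (1/12)ML² = (1/12)(0.2)(1.43)² = 0.034082 kg m²; centre at d = 0.235 m, so the parallel axis theorem gives I = 0.034082 + (0.2)(0.235)² = 0.045127 kg m².
Solid cylinder: I_cm = (1/2)MR² = (1/2)(4.36)(0.451)² = 0.44341 kg m²; centre at d = 0.376 m, so the parallel axis theorem gives I = 0.44341 + (4.36)(0.376)² = 1.0598 kg m².
Total I = 1.6305 kg m²; total mass M = 6.19 kg.
k = √(I/M) = √(1.6305/6.19) = 0.51323 m.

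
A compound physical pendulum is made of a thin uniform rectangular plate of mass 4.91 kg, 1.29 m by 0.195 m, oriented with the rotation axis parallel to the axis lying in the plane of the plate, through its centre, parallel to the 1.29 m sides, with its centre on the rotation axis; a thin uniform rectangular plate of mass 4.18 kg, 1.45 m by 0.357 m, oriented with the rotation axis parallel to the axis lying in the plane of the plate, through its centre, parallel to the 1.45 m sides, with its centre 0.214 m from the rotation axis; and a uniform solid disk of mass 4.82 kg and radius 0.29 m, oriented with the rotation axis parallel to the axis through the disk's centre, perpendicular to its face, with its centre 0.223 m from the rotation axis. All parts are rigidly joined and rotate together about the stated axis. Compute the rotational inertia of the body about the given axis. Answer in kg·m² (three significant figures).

Rectangular plate: I_cm = (1/12)Mb² = (1/12)(4.91)(0.195)² = 0.015559 kg·m²; axis through the centre, so I = 0.015559 kg·m².
Rectangular plate: I_cm = (1/12)Mb² = (1/12)(4.18)(0.357)² = 0.044395 kg·m²; centre at d = 0.214 m, so the parallel axis theorem gives I = 0.044395 + (4.18)(0.214)² = 0.23582 kg·m².
Solid disk: I_cm = (1/2)MR² = (1/2)(4.82)(0.29)² = 0.20268 kg·m²; centre at d = 0.223 m, so the parallel axis theorem gives I = 0.20268 + (4.82)(0.223)² = 0.44237 kg·m².
Total I = 0.015559 + 0.23582 + 0.44237 = 0.69376 kg·m².

0.694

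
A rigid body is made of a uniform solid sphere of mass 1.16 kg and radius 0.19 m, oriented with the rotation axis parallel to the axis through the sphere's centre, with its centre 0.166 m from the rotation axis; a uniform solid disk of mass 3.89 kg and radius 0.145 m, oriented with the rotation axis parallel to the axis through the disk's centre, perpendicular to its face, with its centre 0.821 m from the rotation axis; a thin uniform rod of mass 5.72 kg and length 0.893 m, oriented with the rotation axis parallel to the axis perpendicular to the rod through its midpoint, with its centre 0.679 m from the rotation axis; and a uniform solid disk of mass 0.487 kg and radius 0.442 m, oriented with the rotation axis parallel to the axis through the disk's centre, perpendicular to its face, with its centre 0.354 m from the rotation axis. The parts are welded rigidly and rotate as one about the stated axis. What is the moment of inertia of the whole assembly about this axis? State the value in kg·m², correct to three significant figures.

5.84

Solid sphere: I_cm = (2/5)MR² = (2/5)(1.16)(0.19)² = 0.01675 kg·m²; centre at d = 0.166 m, so the parallel axis theorem gives I = 0.01675 + (1.16)(0.166)² = 0.048715 kg·m².
Solid disk: I_cm = (1/2)MR² = (1/2)(3.89)(0.145)² = 0.040894 kg·m²; centre at d = 0.821 m, so the parallel axis theorem gives I = 0.040894 + (3.89)(0.821)² = 2.6629 kg·m².
Thin rod: I_cm = (1/12)ML² = (1/12)(5.72)(0.893)² = 0.38012 kg·m²; centre at d = 0.679 m, so the parallel axis theorem gives I = 0.38012 + (5.72)(0.679)² = 3.0173 kg·m².
Solid disk: I_cm = (1/2)MR² = (1/2)(0.487)(0.442)² = 0.047571 kg·m²; centre at d = 0.354 m, so the parallel axis theorem gives I = 0.047571 + (0.487)(0.354)² = 0.1086 kg·m².
Total I = 0.048715 + 2.6629 + 3.0173 + 0.1086 = 5.8375 kg·m².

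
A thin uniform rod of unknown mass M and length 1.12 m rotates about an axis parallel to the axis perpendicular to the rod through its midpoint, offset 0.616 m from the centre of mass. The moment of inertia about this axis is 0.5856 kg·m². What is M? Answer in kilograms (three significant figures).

1.21

I = I_cm + Md² = (1/12)ML² + Md² = M·[0.0833333·(1.12)² + (0.616)²] = M·0.48399.
So M = 0.5856 / 0.48399 = 1.2099 kg.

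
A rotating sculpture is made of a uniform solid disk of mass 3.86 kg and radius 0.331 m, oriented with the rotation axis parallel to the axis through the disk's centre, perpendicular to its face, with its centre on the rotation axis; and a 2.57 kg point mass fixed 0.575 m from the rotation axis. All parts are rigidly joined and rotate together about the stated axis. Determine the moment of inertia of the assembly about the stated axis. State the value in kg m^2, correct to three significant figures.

Solid disk: I_cm = (1/2)MR² = (1/2)(3.86)(0.331)² = 0.21145 kg m^2; axis through the centre, so I = 0.21145 kg m^2.
Point mass: I_cm = 0; centre at d = 0.575 m, so I = I_cm + Md² gives I = 0 + (2.57)(0.575)² = 0.84971 kg m^2.
Total I = 0.21145 + 0.84971 = 1.0612 kg m^2.

1.06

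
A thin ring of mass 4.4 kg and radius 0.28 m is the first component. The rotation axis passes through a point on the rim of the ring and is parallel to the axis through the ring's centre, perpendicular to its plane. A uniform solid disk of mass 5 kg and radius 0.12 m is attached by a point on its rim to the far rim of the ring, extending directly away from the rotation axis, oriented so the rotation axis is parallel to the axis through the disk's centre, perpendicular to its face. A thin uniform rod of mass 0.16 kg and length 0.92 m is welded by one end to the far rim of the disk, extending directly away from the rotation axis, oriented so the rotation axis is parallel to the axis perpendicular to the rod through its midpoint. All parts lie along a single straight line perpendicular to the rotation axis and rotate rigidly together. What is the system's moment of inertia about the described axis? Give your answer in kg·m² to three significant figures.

Thin ring: I_cm = MR² = (4.4)(0.28)² = 0.34496 kg·m²; centre at d = 0.28 m, so I = I_cm + Md² gives I = 0.34496 + (4.4)(0.28)² = 0.68992 kg·m².
Solid disk: I_cm = (1/2)MR² = (1/2)(5)(0.12)² = 0.036 kg·m²; centre at d = 0.28 + 0.28 + 0.12 = 0.68 m, so I = I_cm + Md² gives I = 0.036 + (5)(0.68)² = 2.348 kg·m².
Thin rod: I_cm = (1/12)ML² = (1/12)(0.16)(0.92)² = 0.011285 kg·m²; centre at d = 0.28 + 0.28 + 0.12 + 0.12 + 0.46 = 1.26 m, so I = I_cm + Md² gives I = 0.011285 + (0.16)(1.26)² = 0.2653 kg·m².
Total I = 0.68992 + 2.348 + 0.2653 = 3.3032 kg·m².

3.30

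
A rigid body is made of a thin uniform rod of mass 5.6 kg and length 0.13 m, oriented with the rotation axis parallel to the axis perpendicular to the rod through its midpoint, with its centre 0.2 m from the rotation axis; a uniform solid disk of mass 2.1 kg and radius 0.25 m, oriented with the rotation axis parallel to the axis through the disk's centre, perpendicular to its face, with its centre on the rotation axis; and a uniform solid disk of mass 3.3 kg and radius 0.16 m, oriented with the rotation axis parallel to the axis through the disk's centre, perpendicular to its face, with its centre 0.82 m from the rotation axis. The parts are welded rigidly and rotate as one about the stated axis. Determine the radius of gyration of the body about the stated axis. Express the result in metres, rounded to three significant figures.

0.482

Thin rod: I_cm = (1/12)ML² = (1/12)(5.6)(0.13)² = 0.0078867 kg m^2; centre at d = 0.2 m, so the parallel axis theorem gives I = 0.0078867 + (5.6)(0.2)² = 0.23189 kg m^2.
Solid disk: I_cm = (1/2)MR² = (1/2)(2.1)(0.25)² = 0.065625 kg m^2; axis through the centre, so I = 0.065625 kg m^2.
Solid disk: I_cm = (1/2)MR² = (1/2)(3.3)(0.16)² = 0.04224 kg m^2; centre at d = 0.82 m, so the parallel axis theorem gives I = 0.04224 + (3.3)(0.82)² = 2.2612 kg m^2.
Total I = 2.5587 kg m^2; total mass M = 11 kg.
k = √(I/M) = √(2.5587/11) = 0.48229 m.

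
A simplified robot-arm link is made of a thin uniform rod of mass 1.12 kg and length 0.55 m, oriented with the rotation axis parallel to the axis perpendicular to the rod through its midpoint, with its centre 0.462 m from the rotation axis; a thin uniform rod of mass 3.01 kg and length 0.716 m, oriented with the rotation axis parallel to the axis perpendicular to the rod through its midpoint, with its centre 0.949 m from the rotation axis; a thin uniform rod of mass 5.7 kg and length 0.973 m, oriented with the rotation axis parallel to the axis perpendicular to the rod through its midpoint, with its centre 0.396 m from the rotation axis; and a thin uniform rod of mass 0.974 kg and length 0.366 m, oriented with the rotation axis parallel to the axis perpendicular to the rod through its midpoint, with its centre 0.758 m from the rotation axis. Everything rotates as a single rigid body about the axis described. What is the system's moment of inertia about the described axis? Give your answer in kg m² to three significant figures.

Thin rod: I_cm = (1/12)ML² = (1/12)(1.12)(0.55)² = 0.028233 kg m²; centre at d = 0.462 m, so the parallel axis theorem gives I = 0.028233 + (1.12)(0.462)² = 0.26729 kg m².
Thin rod: I_cm = (1/12)ML² = (1/12)(3.01)(0.716)² = 0.12859 kg m²; centre at d = 0.949 m, so the parallel axis theorem gives I = 0.12859 + (3.01)(0.949)² = 2.8394 kg m².
Thin rod: I_cm = (1/12)ML² = (1/12)(5.7)(0.973)² = 0.4497 kg m²; centre at d = 0.396 m, so the parallel axis theorem gives I = 0.4497 + (5.7)(0.396)² = 1.3435 kg m².
Thin rod: I_cm = (1/12)ML² = (1/12)(0.974)(0.366)² = 0.010873 kg m²; centre at d = 0.758 m, so the parallel axis theorem gives I = 0.010873 + (0.974)(0.758)² = 0.5705 kg m².
Total I = 0.26729 + 2.8394 + 1.3435 + 0.5705 = 5.0207 kg m².

5.02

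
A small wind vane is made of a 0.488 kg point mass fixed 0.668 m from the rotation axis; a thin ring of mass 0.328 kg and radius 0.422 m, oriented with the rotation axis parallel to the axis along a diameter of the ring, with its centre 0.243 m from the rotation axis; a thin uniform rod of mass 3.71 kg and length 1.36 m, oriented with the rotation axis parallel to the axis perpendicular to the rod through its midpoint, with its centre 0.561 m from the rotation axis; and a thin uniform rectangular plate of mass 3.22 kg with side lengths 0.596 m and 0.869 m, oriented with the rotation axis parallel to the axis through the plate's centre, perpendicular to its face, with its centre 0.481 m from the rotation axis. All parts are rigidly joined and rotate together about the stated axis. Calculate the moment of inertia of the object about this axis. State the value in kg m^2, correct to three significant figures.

Point mass: I_cm = 0; centre at d = 0.668 m, so the parallel axis theorem gives I = 0 + (0.488)(0.668)² = 0.21776 kg m^2.
Thin ring: I_cm = (1/2)MR² = (1/2)(0.328)(0.422)² = 0.029206 kg m^2; centre at d = 0.243 m, so the parallel axis theorem gives I = 0.029206 + (0.328)(0.243)² = 0.048574 kg m^2.
Thin rod: I_cm = (1/12)ML² = (1/12)(3.71)(1.36)² = 0.57183 kg m^2; centre at d = 0.561 m, so the parallel axis theorem gives I = 0.57183 + (3.71)(0.561)² = 1.7394 kg m^2.
Rectangular plate: I_cm = (1/12)M(a²+b²) = (1/12)(3.22)[(0.596)² + (0.869)²] = 0.29795 kg m^2; centre at d = 0.481 m, so the parallel axis theorem gives I = 0.29795 + (3.22)(0.481)² = 1.0429 kg m^2.
Total I = 0.21776 + 0.048574 + 1.7394 + 1.0429 = 3.0487 kg m^2.

3.05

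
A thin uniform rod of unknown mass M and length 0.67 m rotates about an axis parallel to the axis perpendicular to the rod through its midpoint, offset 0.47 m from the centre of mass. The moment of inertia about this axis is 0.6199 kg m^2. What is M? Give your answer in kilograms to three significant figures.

2.40

I = I_cm + Md² = (1/12)ML² + Md² = M·[0.0833333·(0.67)² + (0.47)²] = M·0.25831.
So M = 0.6199 / 0.25831 = 2.3998 kg.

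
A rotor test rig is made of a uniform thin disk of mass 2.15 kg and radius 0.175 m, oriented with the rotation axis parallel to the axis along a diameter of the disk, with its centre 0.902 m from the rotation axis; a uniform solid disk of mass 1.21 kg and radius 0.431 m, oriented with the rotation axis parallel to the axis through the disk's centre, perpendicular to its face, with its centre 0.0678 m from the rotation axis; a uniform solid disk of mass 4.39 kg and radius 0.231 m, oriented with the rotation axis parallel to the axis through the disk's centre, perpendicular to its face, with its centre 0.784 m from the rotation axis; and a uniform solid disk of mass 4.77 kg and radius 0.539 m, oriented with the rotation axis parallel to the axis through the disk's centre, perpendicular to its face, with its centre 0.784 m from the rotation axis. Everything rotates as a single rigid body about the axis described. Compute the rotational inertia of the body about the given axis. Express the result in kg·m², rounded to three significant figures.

8.32

Thin disk: I_cm = (1/4)MR² = (1/4)(2.15)(0.175)² = 0.016461 kg·m²; centre at d = 0.902 m, so the parallel axis theorem gives I = 0.016461 + (2.15)(0.902)² = 1.7657 kg·m².
Solid disk: I_cm = (1/2)MR² = (1/2)(1.21)(0.431)² = 0.11239 kg·m²; centre at d = 0.0678 m, so the parallel axis theorem gives I = 0.11239 + (1.21)(0.0678)² = 0.11795 kg·m².
Solid disk: I_cm = (1/2)MR² = (1/2)(4.39)(0.231)² = 0.11713 kg·m²; centre at d = 0.784 m, so the parallel axis theorem gives I = 0.11713 + (4.39)(0.784)² = 2.8155 kg·m².
Solid disk: I_cm = (1/2)MR² = (1/2)(4.77)(0.539)² = 0.69289 kg·m²; centre at d = 0.784 m, so the parallel axis theorem gives I = 0.69289 + (4.77)(0.784)² = 3.6248 kg·m².
Total I = 1.7657 + 0.11795 + 2.8155 + 3.6248 = 8.3239 kg·m².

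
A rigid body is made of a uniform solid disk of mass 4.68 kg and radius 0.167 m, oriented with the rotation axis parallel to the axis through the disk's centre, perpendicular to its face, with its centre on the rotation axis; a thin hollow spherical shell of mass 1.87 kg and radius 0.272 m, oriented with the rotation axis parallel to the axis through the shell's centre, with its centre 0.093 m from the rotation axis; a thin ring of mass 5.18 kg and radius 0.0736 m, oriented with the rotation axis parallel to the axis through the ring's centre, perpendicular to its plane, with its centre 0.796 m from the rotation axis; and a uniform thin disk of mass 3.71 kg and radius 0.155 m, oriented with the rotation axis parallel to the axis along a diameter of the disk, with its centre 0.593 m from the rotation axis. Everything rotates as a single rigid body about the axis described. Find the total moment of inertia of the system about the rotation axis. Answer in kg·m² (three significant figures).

4.81

Solid disk: I_cm = (1/2)MR² = (1/2)(4.68)(0.167)² = 0.06526 kg·m²; axis through the centre, so I = 0.06526 kg·m².
Spherical shell: I_cm = (2/3)MR² = (2/3)(1.87)(0.272)² = 0.092233 kg·m²; centre at d = 0.093 m, so I = I_cm + Md² gives I = 0.092233 + (1.87)(0.093)² = 0.10841 kg·m².
Thin ring: I_cm = MR² = (5.18)(0.0736)² = 0.02806 kg·m²; centre at d = 0.796 m, so I = I_cm + Md² gives I = 0.02806 + (5.18)(0.796)² = 3.3102 kg·m².
Thin disk: I_cm = (1/4)MR² = (1/4)(3.71)(0.155)² = 0.022283 kg·m²; centre at d = 0.593 m, so I = I_cm + Md² gives I = 0.022283 + (3.71)(0.593)² = 1.3269 kg·m².
Total I = 0.06526 + 0.10841 + 3.3102 + 1.3269 = 4.8108 kg·m².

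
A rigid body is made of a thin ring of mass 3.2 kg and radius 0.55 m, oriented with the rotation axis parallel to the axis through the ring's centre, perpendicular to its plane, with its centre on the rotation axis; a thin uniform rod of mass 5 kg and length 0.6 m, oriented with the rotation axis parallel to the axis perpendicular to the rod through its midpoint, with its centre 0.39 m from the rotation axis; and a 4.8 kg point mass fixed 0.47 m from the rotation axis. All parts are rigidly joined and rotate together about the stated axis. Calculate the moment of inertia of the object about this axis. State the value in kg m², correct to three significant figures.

2.94

Thin ring: I_cm = MR² = (3.2)(0.55)² = 0.968 kg m²; axis through the centre, so I = 0.968 kg m².
Thin rod: I_cm = (1/12)ML² = (1/12)(5)(0.6)² = 0.15 kg m²; centre at d = 0.39 m, so I = I_cm + Md² gives I = 0.15 + (5)(0.39)² = 0.9105 kg m².
Point mass: I_cm = 0; centre at d = 0.47 m, so I = I_cm + Md² gives I = 0 + (4.8)(0.47)² = 1.0603 kg m².
Total I = 0.968 + 0.9105 + 1.0603 = 2.9388 kg m².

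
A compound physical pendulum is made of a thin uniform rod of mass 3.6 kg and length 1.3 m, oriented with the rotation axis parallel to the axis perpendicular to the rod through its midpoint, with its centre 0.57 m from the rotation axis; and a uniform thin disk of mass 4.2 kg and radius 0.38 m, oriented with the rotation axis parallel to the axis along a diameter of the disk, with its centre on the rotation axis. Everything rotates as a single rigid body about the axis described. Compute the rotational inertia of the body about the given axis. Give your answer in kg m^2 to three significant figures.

Thin rod: I_cm = (1/12)ML² = (1/12)(3.6)(1.3)² = 0.507 kg m^2; centre at d = 0.57 m, so the parallel axis theorem gives I = 0.507 + (3.6)(0.57)² = 1.6766 kg m^2.
Thin disk: I_cm = (1/4)MR² = (1/4)(4.2)(0.38)² = 0.15162 kg m^2; axis through the centre, so I = 0.15162 kg m^2.
Total I = 1.6766 + 0.15162 = 1.8283 kg m^2.

1.83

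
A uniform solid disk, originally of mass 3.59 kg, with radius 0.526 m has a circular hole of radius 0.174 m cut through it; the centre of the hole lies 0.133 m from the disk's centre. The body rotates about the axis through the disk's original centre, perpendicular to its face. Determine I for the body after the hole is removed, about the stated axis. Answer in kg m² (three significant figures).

0.484

Unpierced body about its centre: I₀ = (1/2)MR² = (1/2)(3.59)(0.526)² = 0.49663 kg m².
The removed disk has mass m = M·(r/R)² = (3.59)(0.174/0.526)² = 0.39285 kg (same uniform areal density).
Its moment of inertia about the rotation axis (parallel-axis theorem): I_hole = (1/2)mr² + md² = (1/2)(0.39285)(0.174)² + (0.39285)(0.133)² = 0.012896 kg m².
Treating the hole as negative mass, I = I₀ − I_hole = 0.49663 − 0.012896 = 0.48374 kg m².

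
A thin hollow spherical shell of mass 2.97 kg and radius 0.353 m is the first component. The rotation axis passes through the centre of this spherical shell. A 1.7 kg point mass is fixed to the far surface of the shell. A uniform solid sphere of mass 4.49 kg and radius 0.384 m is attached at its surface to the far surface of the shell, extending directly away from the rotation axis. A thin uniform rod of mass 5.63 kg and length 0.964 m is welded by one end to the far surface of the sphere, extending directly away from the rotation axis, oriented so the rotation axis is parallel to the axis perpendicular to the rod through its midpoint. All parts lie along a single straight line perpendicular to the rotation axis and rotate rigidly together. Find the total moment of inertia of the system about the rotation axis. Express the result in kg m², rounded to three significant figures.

18.1

Spherical shell: I_cm = (2/3)MR² = (2/3)(2.97)(0.353)² = 0.24673 kg m²; axis through the centre, so I = 0.24673 kg m².
Point mass: I_cm = 0; centre at d = 0.353 m, so the parallel axis theorem gives I = 0 + (1.7)(0.353)² = 0.21184 kg m².
Solid sphere: I_cm = (2/5)MR² = (2/5)(4.49)(0.384)² = 0.26483 kg m²; centre at d = 0.353 + 0.384 = 0.737 m, so the parallel axis theorem gives I = 0.26483 + (4.49)(0.737)² = 2.7037 kg m².
Thin rod: I_cm = (1/12)ML² = (1/12)(5.63)(0.964)² = 0.43599 kg m²; centre at d = 0.353 + 0.384 + 0.384 + 0.482 = 1.603 m, so the parallel axis theorem gives I = 0.43599 + (5.63)(1.603)² = 14.903 kg m².
Total I = 0.24673 + 0.21184 + 2.7037 + 14.903 = 18.065 kg m².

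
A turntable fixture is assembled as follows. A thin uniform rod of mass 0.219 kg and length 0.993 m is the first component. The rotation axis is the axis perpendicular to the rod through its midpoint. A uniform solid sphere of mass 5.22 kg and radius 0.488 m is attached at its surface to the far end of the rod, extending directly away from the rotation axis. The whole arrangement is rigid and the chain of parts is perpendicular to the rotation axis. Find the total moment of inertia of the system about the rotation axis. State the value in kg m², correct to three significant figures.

5.57

Thin rod: I_cm = (1/12)ML² = (1/12)(0.219)(0.993)² = 0.017995 kg m²; axis through the centre, so I = 0.017995 kg m².
Solid sphere: I_cm = (2/5)MR² = (2/5)(5.22)(0.488)² = 0.49724 kg m²; centre at d = 0.4965 + 0.488 = 0.9845 m, so the parallel axis theorem gives I = 0.49724 + (5.22)(0.9845)² = 5.5567 kg m².
Total I = 0.017995 + 5.5567 = 5.5747 kg m².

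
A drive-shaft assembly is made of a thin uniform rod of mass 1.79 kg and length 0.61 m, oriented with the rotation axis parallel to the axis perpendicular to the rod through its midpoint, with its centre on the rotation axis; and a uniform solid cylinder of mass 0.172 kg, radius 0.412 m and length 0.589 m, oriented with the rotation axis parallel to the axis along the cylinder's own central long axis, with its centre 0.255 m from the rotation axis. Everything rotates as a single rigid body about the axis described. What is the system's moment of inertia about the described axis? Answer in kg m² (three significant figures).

Thin rod: I_cm = (1/12)ML² = (1/12)(1.79)(0.61)² = 0.055505 kg m²; axis through the centre, so I = 0.055505 kg m².
Solid cylinder: I_cm = (1/2)MR² = (1/2)(0.172)(0.412)² = 0.014598 kg m²; centre at d = 0.255 m, so the parallel axis theorem gives I = 0.014598 + (0.172)(0.255)² = 0.025782 kg m².
Total I = 0.055505 + 0.025782 = 0.081287 kg m².

0.0813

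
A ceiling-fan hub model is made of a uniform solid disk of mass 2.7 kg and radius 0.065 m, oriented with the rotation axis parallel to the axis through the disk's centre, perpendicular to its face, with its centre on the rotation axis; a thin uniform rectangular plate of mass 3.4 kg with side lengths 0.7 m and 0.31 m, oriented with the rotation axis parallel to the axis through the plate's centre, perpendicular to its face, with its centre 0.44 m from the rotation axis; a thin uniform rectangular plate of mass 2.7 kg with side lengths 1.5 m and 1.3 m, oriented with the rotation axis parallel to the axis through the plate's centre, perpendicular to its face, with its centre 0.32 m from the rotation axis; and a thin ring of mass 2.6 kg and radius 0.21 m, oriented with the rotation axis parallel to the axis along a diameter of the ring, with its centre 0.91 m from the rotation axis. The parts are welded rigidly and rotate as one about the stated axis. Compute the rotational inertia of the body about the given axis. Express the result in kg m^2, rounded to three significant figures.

4.20

Solid disk: I_cm = (1/2)MR² = (1/2)(2.7)(0.065)² = 0.0057038 kg m^2; axis through the centre, so I = 0.0057038 kg m^2.
Rectangular plate: I_cm = (1/12)M(a²+b²) = (1/12)(3.4)[(0.7)² + (0.31)²] = 0.16606 kg m^2; centre at d = 0.44 m, so the parallel axis theorem gives I = 0.16606 + (3.4)(0.44)² = 0.8243 kg m^2.
Rectangular plate: I_cm = (1/12)M(a²+b²) = (1/12)(2.7)[(1.5)² + (1.3)²] = 0.8865 kg m^2; centre at d = 0.32 m, so the parallel axis theorem gives I = 0.8865 + (2.7)(0.32)² = 1.163 kg m^2.
Thin ring: I_cm = (1/2)MR² = (1/2)(2.6)(0.21)² = 0.05733 kg m^2; centre at d = 0.91 m, so the parallel axis theorem gives I = 0.05733 + (2.6)(0.91)² = 2.2104 kg m^2.
Total I = 0.0057038 + 0.8243 + 1.163 + 2.2104 = 4.2034 kg m^2.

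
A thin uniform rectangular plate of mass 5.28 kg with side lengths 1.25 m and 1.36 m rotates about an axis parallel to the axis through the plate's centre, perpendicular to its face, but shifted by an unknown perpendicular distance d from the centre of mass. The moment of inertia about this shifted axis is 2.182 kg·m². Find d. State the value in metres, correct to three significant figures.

0.359

About the centre-of-mass axis, I_cm = (1/12)M(a²+b²) = (1/12)(5.28)[(1.25)² + (1.36)²] = 1.5013 kg·m².
Parallel axis theorem: I = I_cm + Md², so Md² = 2.182 − 1.5013 = 0.68068 kg·m².
d = √(0.68068 / 5.28) = 0.35905 m.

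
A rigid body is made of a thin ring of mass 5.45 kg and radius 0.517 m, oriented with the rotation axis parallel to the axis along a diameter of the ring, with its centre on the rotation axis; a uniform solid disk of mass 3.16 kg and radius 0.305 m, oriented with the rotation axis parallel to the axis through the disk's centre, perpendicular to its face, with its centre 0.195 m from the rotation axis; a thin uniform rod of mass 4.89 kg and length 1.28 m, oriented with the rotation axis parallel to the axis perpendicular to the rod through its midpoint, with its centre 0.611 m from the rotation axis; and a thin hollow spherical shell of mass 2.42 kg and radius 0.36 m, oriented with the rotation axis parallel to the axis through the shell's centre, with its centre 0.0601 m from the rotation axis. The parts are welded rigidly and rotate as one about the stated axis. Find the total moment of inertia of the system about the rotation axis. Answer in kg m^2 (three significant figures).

3.71

Thin ring: I_cm = (1/2)MR² = (1/2)(5.45)(0.517)² = 0.72836 kg m^2; axis through the centre, so I = 0.72836 kg m^2.
Solid disk: I_cm = (1/2)MR² = (1/2)(3.16)(0.305)² = 0.14698 kg m^2; centre at d = 0.195 m, so I = I_cm + Md² gives I = 0.14698 + (3.16)(0.195)² = 0.26714 kg m^2.
Thin rod: I_cm = (1/12)ML² = (1/12)(4.89)(1.28)² = 0.66765 kg m^2; centre at d = 0.611 m, so I = I_cm + Md² gives I = 0.66765 + (4.89)(0.611)² = 2.4932 kg m^2.
Spherical shell: I_cm = (2/3)MR² = (2/3)(2.42)(0.36)² = 0.20909 kg m^2; centre at d = 0.0601 m, so I = I_cm + Md² gives I = 0.20909 + (2.42)(0.0601)² = 0.21783 kg m^2.
Total I = 0.72836 + 0.26714 + 2.4932 + 0.21783 = 3.7065 kg m^2.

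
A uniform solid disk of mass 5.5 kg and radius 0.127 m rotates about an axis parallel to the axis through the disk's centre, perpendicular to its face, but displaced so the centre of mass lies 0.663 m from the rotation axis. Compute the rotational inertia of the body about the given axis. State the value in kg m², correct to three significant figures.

I_cm = (1/2)MR² = (1/2)(5.5)(0.127)² = 0.044355 kg m²; centre at d = 0.663 m, so I = I_cm + Md² gives I = 0.044355 + (5.5)(0.663)² = 2.462 kg m².

2.46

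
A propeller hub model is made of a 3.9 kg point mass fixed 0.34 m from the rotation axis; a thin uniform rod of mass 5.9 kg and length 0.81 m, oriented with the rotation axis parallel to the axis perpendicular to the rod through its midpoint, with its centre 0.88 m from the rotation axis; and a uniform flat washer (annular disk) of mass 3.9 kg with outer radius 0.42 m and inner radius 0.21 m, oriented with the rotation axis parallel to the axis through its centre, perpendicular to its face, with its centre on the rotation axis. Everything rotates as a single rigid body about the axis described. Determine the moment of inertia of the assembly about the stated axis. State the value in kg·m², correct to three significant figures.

5.77

Point mass: I_cm = 0; centre at d = 0.34 m, so the parallel axis theorem gives I = 0 + (3.9)(0.34)² = 0.45084 kg·m².
Thin rod: I_cm = (1/12)ML² = (1/12)(5.9)(0.81)² = 0.32258 kg·m²; centre at d = 0.88 m, so the parallel axis theorem gives I = 0.32258 + (5.9)(0.88)² = 4.8915 kg·m².
Annular disk: I_cm = (1/2)M(R²+r²) = (1/2)(3.9)[(0.42)² + (0.21)²] = 0.42997 kg·m²; axis through the centre, so I = 0.42997 kg·m².
Total I = 0.45084 + 4.8915 + 0.42997 = 5.7724 kg·m².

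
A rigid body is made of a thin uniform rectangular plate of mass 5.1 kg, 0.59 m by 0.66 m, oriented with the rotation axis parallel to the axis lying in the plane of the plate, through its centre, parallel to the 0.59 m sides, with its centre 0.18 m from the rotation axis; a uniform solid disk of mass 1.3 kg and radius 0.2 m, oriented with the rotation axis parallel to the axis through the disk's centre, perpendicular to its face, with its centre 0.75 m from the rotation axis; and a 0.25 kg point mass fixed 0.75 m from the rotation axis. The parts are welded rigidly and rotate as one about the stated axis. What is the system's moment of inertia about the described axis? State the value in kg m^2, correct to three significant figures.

Rectangular plate: I_cm = (1/12)Mb² = (1/12)(5.1)(0.66)² = 0.18513 kg m^2; centre at d = 0.18 m, so I = I_cm + Md² gives I = 0.18513 + (5.1)(0.18)² = 0.35037 kg m^2.
Solid disk: I_cm = (1/2)MR² = (1/2)(1.3)(0.2)² = 0.026 kg m^2; centre at d = 0.75 m, so I = I_cm + Md² gives I = 0.026 + (1.3)(0.75)² = 0.75725 kg m^2.
Point mass: I_cm = 0; centre at d = 0.75 m, so I = I_cm + Md² gives I = 0 + (0.25)(0.75)² = 0.14062 kg m^2.
Total I = 0.35037 + 0.75725 + 0.14062 = 1.2482 kg m^2.

1.25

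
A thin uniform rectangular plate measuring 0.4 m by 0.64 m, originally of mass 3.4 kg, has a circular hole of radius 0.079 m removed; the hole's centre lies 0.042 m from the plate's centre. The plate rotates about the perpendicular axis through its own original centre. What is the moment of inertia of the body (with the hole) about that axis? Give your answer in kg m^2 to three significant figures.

0.160

Unpierced body about its centre: I₀ = (1/12)M(a²+b²) = (1/12)(3.4)[(0.4)² + (0.64)²] = 0.16139 kg m^2.
The removed disk has mass m = M·πr²/(ab) = (3.4)·π(0.079)²/(0.4·0.64) = 0.2604 kg (same uniform areal density).
Its moment of inertia about the rotation axis (parallel-axis theorem): I_hole = (1/2)mr² + md² = (1/2)(0.2604)(0.079)² + (0.2604)(0.042)² = 0.0012719 kg m^2.
Treating the hole as negative mass, I = I₀ − I_hole = 0.16139 − 0.0012719 = 0.16011 kg m^2.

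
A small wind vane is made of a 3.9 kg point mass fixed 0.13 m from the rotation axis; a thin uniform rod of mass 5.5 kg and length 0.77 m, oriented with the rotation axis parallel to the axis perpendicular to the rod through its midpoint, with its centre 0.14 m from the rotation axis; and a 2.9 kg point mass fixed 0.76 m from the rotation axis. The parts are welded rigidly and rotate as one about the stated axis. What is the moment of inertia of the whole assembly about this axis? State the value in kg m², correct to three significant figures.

Point mass: I_cm = 0; centre at d = 0.13 m, so the parallel axis theorem gives I = 0 + (3.9)(0.13)² = 0.06591 kg m².
Thin rod: I_cm = (1/12)ML² = (1/12)(5.5)(0.77)² = 0.27175 kg m²; centre at d = 0.14 m, so the parallel axis theorem gives I = 0.27175 + (5.5)(0.14)² = 0.37955 kg m².
Point mass: I_cm = 0; centre at d = 0.76 m, so the parallel axis theorem gives I = 0 + (2.9)(0.76)² = 1.675 kg m².
Total I = 0.06591 + 0.37955 + 1.675 = 2.1205 kg m².

2.12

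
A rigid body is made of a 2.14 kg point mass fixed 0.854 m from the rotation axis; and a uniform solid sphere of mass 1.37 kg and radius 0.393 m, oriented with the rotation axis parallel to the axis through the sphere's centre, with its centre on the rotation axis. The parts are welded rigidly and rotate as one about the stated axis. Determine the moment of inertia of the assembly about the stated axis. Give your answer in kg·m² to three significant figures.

Point mass: I_cm = 0; centre at d = 0.854 m, so I = I_cm + Md² gives I = 0 + (2.14)(0.854)² = 1.5607 kg·m².
Solid sphere: I_cm = (2/5)MR² = (2/5)(1.37)(0.393)² = 0.084638 kg·m²; axis through the centre, so I = 0.084638 kg·m².
Total I = 1.5607 + 0.084638 = 1.6454 kg·m².

1.65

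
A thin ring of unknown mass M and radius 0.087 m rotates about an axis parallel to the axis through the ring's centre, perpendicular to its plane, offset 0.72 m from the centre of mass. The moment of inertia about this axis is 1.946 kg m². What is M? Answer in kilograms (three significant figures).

3.70

I = I_cm + Md² = MR² + Md² = M·[1·(0.087)² + (0.72)²] = M·0.52597.
So M = 1.946 / 0.52597 = 3.6998 kg.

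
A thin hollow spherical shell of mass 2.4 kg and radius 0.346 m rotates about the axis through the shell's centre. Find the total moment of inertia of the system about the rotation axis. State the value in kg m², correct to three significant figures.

I_cm = (2/3)MR² = (2/3)(2.4)(0.346)² = 0.19155 kg m²; axis through the centre, so I = 0.19155 kg m².

0.192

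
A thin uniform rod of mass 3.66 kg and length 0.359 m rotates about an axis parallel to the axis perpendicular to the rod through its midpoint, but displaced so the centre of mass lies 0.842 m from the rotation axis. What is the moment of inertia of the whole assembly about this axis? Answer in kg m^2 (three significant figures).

2.63

I_cm = (1/12)ML² = (1/12)(3.66)(0.359)² = 0.039309 kg m^2; centre at d = 0.842 m, so the parallel axis theorem gives I = 0.039309 + (3.66)(0.842)² = 2.6341 kg m^2.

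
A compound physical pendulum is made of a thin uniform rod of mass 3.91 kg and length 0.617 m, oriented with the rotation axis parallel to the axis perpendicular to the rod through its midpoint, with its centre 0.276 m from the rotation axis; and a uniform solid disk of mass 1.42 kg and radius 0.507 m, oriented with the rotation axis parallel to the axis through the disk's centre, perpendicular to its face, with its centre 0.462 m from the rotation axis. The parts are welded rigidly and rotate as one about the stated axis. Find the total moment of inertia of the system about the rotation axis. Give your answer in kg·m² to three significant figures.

Thin rod: I_cm = (1/12)ML² = (1/12)(3.91)(0.617)² = 0.12404 kg·m²; centre at d = 0.276 m, so I = I_cm + Md² gives I = 0.12404 + (3.91)(0.276)² = 0.42189 kg·m².
Solid disk: I_cm = (1/2)MR² = (1/2)(1.42)(0.507)² = 0.1825 kg·m²; centre at d = 0.462 m, so I = I_cm + Md² gives I = 0.1825 + (1.42)(0.462)² = 0.4856 kg·m².
Total I = 0.42189 + 0.4856 = 0.90748 kg·m².

0.907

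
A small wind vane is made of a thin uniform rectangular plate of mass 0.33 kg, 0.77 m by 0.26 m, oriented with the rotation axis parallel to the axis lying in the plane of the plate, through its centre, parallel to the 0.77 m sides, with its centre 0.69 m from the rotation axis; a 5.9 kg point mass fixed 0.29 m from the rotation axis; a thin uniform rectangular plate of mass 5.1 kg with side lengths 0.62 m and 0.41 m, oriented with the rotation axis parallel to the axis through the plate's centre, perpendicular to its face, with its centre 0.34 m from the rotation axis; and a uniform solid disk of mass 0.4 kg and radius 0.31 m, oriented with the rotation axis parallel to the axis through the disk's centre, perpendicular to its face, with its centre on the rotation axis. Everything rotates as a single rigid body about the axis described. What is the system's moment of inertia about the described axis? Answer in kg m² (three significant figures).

1.50

Rectangular plate: I_cm = (1/12)Mb² = (1/12)(0.33)(0.26)² = 0.001859 kg m²; centre at d = 0.69 m, so I = I_cm + Md² gives I = 0.001859 + (0.33)(0.69)² = 0.15897 kg m².
Point mass: I_cm = 0; centre at d = 0.29 m, so I = I_cm + Md² gives I = 0 + (5.9)(0.29)² = 0.49619 kg m².
Rectangular plate: I_cm = (1/12)M(a²+b²) = (1/12)(5.1)[(0.62)² + (0.41)²] = 0.23481 kg m²; centre at d = 0.34 m, so I = I_cm + Md² gives I = 0.23481 + (5.1)(0.34)² = 0.82437 kg m².
Solid disk: I_cm = (1/2)MR² = (1/2)(0.4)(0.31)² = 0.01922 kg m²; axis through the centre, so I = 0.01922 kg m².
Total I = 0.15897 + 0.49619 + 0.82437 + 0.01922 = 1.4988 kg m².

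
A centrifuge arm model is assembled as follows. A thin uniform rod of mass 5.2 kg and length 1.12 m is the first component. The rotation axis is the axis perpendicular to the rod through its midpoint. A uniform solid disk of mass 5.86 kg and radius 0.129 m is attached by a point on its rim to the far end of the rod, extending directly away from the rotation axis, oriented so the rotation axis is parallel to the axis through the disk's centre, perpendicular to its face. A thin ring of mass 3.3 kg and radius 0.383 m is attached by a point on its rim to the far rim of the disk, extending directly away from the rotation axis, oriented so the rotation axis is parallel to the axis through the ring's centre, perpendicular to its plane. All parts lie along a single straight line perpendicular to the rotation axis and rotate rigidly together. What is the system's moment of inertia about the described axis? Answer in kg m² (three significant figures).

8.62

Thin rod: I_cm = (1/12)ML² = (1/12)(5.2)(1.12)² = 0.54357 kg m²; axis through the centre, so I = 0.54357 kg m².
Solid disk: I_cm = (1/2)MR² = (1/2)(5.86)(0.129)² = 0.048758 kg m²; centre at d = 0.56 + 0.129 = 0.689 m, so I = I_cm + Md² gives I = 0.048758 + (5.86)(0.689)² = 2.8306 kg m².
Thin ring: I_cm = MR² = (3.3)(0.383)² = 0.48407 kg m²; centre at d = 0.56 + 0.129 + 0.129 + 0.383 = 1.201 m, so I = I_cm + Md² gives I = 0.48407 + (3.3)(1.201)² = 5.244 kg m².
Total I = 0.54357 + 2.8306 + 5.244 = 8.6182 kg m².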